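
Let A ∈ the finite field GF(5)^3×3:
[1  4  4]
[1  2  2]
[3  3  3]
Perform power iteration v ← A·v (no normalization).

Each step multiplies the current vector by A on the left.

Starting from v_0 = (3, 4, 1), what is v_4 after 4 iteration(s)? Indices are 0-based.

v_4 = (0, 2, 4)

v_0 = (3, 4, 1).
v_1 = A·v_0 = (3, 3, 4).
v_2 = A·v_1 = (1, 2, 0).
v_3 = A·v_2 = (4, 0, 4).
v_4 = A·v_3 = (0, 2, 4).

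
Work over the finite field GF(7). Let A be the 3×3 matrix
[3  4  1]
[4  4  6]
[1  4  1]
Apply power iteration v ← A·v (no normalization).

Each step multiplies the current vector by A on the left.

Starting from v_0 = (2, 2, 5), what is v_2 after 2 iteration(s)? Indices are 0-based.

v_0 = (2, 2, 5).
v_1 = A·v_0 = (5, 4, 1).
v_2 = A·v_1 = (4, 0, 1).

v_2 = (4, 0, 1)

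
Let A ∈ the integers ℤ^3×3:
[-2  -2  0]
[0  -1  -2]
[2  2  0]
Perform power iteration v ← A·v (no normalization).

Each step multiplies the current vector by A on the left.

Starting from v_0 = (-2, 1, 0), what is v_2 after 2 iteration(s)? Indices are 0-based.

v_2 = (-2, 5, 2)

v_0 = (-2, 1, 0).
v_1 = A·v_0 = (2, -1, -2).
v_2 = A·v_1 = (-2, 5, 2).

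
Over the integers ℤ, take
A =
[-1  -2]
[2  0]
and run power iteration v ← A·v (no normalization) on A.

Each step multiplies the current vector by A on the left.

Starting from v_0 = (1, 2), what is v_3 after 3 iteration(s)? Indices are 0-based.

v_3 = (19, 2)

v_0 = (1, 2).
v_1 = A·v_0 = (-5, 2).
v_2 = A·v_1 = (1, -10).
v_3 = A·v_2 = (19, 2).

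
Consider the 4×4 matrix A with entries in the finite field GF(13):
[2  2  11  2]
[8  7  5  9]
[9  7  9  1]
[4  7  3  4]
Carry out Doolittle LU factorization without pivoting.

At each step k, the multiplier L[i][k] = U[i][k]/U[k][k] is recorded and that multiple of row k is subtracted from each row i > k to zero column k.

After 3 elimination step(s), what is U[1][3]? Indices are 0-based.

Step 1: pivot at (0,0) is 2.
  row1 ← row1 − (4)·row0  ⇒  L[1][0]=4, U row1=(0, 12, 0, 1)
  row2 ← row2 − (11)·row0  ⇒  L[2][0]=11, U row2=(0, 11, 5, 5)
  row3 ← row3 − (2)·row0  ⇒  L[3][0]=2, U row3=(0, 3, 7, 0)
Step 2: pivot at (1,1) is 12.
  row2 ← row2 − (2)·row1  ⇒  L[2][1]=2, U row2=(0, 0, 5, 3)
  row3 ← row3 − (10)·row1  ⇒  L[3][1]=10, U row3=(0, 0, 7, 3)
Step 3: pivot at (2,2) is 5.
  row3 ← row3 − (4)·row2  ⇒  L[3][2]=4, U row3=(0, 0, 0, 4)

U[1][3] = 1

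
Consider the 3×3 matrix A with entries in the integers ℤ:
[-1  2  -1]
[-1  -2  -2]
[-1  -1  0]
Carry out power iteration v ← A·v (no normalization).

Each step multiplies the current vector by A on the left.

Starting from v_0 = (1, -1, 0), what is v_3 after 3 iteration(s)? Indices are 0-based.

v_0 = (1, -1, 0).
v_1 = A·v_0 = (-3, 1, 0).
v_2 = A·v_1 = (5, 1, 2).
v_3 = A·v_2 = (-5, -11, -6).

v_3 = (-5, -11, -6)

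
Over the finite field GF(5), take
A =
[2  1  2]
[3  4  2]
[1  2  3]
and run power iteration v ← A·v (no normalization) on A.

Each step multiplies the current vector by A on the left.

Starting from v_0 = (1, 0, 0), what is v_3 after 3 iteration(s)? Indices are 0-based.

v_0 = (1, 0, 0).
v_1 = A·v_0 = (2, 3, 1).
v_2 = A·v_1 = (4, 0, 1).
v_3 = A·v_2 = (0, 4, 2).

v_3 = (0, 4, 2)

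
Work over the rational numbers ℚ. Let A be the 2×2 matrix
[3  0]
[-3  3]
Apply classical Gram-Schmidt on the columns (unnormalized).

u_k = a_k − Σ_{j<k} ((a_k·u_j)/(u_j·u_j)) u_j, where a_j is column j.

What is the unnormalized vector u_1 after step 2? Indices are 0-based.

Step 1: u_0 = a_0 = (3, -3).
Step 2: u_1 = a_1 − (-1/2)·u_0 = (3/2, 3/2).

u_1 = (3/2, 3/2)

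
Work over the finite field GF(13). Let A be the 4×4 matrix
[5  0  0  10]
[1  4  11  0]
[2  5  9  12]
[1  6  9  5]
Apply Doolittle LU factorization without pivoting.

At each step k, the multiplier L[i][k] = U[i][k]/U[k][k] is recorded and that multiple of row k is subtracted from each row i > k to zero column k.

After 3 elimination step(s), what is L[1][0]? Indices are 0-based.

L[1][0] = 8

Step 1: pivot at (0,0) is 5.
  row1 ← row1 − (8)·row0  ⇒  L[1][0]=8, U row1=(0, 4, 11, 11)
  row2 ← row2 − (3)·row0  ⇒  L[2][0]=3, U row2=(0, 5, 9, 8)
  row3 ← row3 − (8)·row0  ⇒  L[3][0]=8, U row3=(0, 6, 9, 3)
Step 2: pivot at (1,1) is 4.
  row2 ← row2 − (11)·row1  ⇒  L[2][1]=11, U row2=(0, 0, 5, 4)
  row3 ← row3 − (8)·row1  ⇒  L[3][1]=8, U row3=(0, 0, 12, 6)
Step 3: pivot at (2,2) is 5.
  row3 ← row3 − (5)·row2  ⇒  L[3][2]=5, U row3=(0, 0, 0, 12)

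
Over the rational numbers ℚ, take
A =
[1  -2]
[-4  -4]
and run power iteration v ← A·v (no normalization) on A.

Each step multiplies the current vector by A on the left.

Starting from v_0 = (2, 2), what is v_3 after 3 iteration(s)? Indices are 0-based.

v_0 = (2, 2).
v_1 = A·v_0 = (-2, -16).
v_2 = A·v_1 = (30, 72).
v_3 = A·v_2 = (-114, -408).

v_3 = (-114, -408)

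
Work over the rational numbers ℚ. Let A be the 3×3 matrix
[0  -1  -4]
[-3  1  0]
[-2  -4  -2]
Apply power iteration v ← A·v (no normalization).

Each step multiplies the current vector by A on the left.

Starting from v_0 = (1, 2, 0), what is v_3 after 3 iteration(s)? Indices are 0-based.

v_3 = (-117, -118, -158)

v_0 = (1, 2, 0).
v_1 = A·v_0 = (-2, -1, -10).
v_2 = A·v_1 = (41, 5, 28).
v_3 = A·v_2 = (-117, -118, -158).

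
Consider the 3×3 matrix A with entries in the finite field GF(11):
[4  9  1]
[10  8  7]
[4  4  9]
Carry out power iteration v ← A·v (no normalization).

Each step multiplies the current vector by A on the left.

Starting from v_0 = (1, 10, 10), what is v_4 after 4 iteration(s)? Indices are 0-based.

v_4 = (8, 8, 5)

v_0 = (1, 10, 10).
v_1 = A·v_0 = (5, 6, 2).
v_2 = A·v_1 = (10, 2, 7).
v_3 = A·v_2 = (10, 0, 1).
v_4 = A·v_3 = (8, 8, 5).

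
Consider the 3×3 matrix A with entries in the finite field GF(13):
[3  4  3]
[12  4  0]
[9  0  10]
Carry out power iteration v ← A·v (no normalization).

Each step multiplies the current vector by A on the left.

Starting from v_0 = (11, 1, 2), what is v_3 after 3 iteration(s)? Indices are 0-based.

v_3 = (10, 12, 2)

v_0 = (11, 1, 2).
v_1 = A·v_0 = (4, 6, 2).
v_2 = A·v_1 = (3, 7, 4).
v_3 = A·v_2 = (10, 12, 2).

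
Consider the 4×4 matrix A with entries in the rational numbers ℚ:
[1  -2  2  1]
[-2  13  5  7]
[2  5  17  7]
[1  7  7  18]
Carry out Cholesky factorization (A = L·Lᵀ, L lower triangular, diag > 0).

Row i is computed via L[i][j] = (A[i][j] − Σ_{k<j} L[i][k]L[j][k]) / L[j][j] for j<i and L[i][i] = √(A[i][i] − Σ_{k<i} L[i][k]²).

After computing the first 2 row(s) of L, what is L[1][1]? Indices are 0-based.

Step 1: L[0][0] = √(1) = 1.
  L[1][0] = (-2) / L[0][0] = -2.
Step 2: L[1][1] = √(9) = 3.

L[1][1] = 3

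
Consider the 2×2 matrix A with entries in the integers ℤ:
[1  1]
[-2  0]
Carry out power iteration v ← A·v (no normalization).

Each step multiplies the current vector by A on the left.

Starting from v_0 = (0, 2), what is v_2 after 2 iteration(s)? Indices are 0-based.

v_0 = (0, 2).
v_1 = A·v_0 = (2, 0).
v_2 = A·v_1 = (2, -4).

v_2 = (2, -4)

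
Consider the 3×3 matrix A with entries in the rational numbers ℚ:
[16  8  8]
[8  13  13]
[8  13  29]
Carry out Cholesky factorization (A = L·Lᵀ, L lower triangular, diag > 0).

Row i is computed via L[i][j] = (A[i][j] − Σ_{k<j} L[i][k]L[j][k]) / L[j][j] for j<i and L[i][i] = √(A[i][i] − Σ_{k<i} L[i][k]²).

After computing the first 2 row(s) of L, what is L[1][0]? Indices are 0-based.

L[1][0] = 2

Step 1: L[0][0] = √(16) = 4.
  L[1][0] = (8) / L[0][0] = 2.
Step 2: L[1][1] = √(9) = 3.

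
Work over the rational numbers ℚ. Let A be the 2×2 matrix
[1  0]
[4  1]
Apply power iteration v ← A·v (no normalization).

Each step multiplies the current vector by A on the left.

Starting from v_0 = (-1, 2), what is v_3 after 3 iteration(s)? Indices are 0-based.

v_0 = (-1, 2).
v_1 = A·v_0 = (-1, -2).
v_2 = A·v_1 = (-1, -6).
v_3 = A·v_2 = (-1, -10).

v_3 = (-1, -10)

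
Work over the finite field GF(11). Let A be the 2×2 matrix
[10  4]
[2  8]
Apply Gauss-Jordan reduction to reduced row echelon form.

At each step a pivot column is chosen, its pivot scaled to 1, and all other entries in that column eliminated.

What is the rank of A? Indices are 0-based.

rank = 2

[1] R0 /= 10  ⇒  (1, 7)
     R1 -= 2·R0  ⇒  (0, 5)
[2] R1 /= 5  ⇒  (0, 1)
     R0 -= 7·R1  ⇒  (1, 0)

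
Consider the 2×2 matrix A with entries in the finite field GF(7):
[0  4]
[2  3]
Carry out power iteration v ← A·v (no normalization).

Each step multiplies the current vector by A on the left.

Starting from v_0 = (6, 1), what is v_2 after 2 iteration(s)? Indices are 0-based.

v_2 = (4, 4)

v_0 = (6, 1).
v_1 = A·v_0 = (4, 1).
v_2 = A·v_1 = (4, 4).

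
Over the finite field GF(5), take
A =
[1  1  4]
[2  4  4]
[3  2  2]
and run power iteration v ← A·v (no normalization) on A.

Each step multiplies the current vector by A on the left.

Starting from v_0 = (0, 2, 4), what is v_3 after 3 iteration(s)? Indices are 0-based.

v_0 = (0, 2, 4).
v_1 = A·v_0 = (3, 4, 2).
v_2 = A·v_1 = (0, 0, 1).
v_3 = A·v_2 = (4, 4, 2).

v_3 = (4, 4, 2)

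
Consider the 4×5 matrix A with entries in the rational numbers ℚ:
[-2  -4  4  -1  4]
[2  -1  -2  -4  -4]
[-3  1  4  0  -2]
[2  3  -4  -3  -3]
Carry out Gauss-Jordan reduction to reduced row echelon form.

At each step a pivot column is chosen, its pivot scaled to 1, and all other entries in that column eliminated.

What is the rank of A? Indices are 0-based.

rank = 4

step 1: normalize row 0 (÷-2) = (1, 2, -2, 1/2, -2)
  row 1: subtract 2×row0 = (0, -5, 2, -5, 0)
  row 2: subtract -3×row0 = (0, 7, -2, 3/2, -8)
  row 3: subtract 2×row0 = (0, -1, 0, -4, 1)
step 2: normalize row 1 (÷-5) = (0, 1, -2/5, 1, 0)
  row 0: subtract 2×row1 = (1, 0, -6/5, -3/2, -2)
  row 2: subtract 7×row1 = (0, 0, 4/5, -11/2, -8)
  row 3: subtract -1×row1 = (0, 0, -2/5, -3, 1)
step 3: normalize row 2 (÷4/5) = (0, 0, 1, -55/8, -10)
  row 0: subtract -6/5×row2 = (1, 0, 0, -39/4, -14)
  row 1: subtract -2/5×row2 = (0, 1, 0, -7/4, -4)
  row 3: subtract -2/5×row2 = (0, 0, 0, -23/4, -3)
step 4: normalize row 3 (÷-23/4) = (0, 0, 0, 1, 12/23)
  row 0: subtract -39/4×row3 = (1, 0, 0, 0, -205/23)
  row 1: subtract -7/4×row3 = (0, 1, 0, 0, -71/23)
  row 2: subtract -55/8×row3 = (0, 0, 1, 0, -295/46)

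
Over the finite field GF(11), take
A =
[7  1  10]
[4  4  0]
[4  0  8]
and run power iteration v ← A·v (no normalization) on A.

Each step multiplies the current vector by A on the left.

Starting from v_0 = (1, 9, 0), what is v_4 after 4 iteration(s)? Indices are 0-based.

v_4 = (4, 4, 4)

v_0 = (1, 9, 0).
v_1 = A·v_0 = (5, 7, 4).
v_2 = A·v_1 = (5, 4, 8).
v_3 = A·v_2 = (9, 3, 7).
v_4 = A·v_3 = (4, 4, 4).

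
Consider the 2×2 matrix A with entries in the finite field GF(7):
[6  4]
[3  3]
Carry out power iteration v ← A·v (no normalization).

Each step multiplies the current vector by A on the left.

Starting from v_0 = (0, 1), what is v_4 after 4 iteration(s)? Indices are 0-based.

v_0 = (0, 1).
v_1 = A·v_0 = (4, 3).
v_2 = A·v_1 = (1, 0).
v_3 = A·v_2 = (6, 3).
v_4 = A·v_3 = (6, 6).

v_4 = (6, 6)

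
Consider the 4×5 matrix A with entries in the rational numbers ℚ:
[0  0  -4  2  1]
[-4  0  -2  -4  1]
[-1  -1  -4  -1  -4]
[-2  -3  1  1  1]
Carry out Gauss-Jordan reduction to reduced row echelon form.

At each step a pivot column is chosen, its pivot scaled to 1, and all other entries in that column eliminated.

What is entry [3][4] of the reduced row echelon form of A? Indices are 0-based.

pivot(0,0): swap R0↔R1
pivot(0,0)=-4: scale R0 → (1, 0, 1/2, 1, -1/4)
  clear (2,0): R2 −= (-1)R0 → (0, -1, -7/2, 0, -17/4)
  clear (3,0): R3 −= (-2)R0 → (0, -3, 2, 3, 1/2)
pivot(1,1): swap R1↔R2
pivot(1,1)=-1: scale R1 → (0, 1, 7/2, 0, 17/4)
  clear (3,1): R3 −= (-3)R1 → (0, 0, 25/2, 3, 53/4)
pivot(2,2)=-4: scale R2 → (0, 0, 1, -1/2, -1/4)
  clear (0,2): R0 −= (1/2)R2 → (1, 0, 0, 5/4, -1/8)
  clear (1,2): R1 −= (7/2)R2 → (0, 1, 0, 7/4, 41/8)
  clear (3,2): R3 −= (25/2)R2 → (0, 0, 0, 37/4, 131/8)
pivot(3,3)=37/4: scale R3 → (0, 0, 0, 1, 131/74)
  clear (0,3): R0 −= (5/4)R3 → (1, 0, 0, 0, -173/74)
  clear (1,3): R1 −= (7/4)R3 → (0, 1, 0, 0, 75/37)
  clear (2,3): R2 −= (-1/2)R3 → (0, 0, 1, 0, 47/74)

M[3][4] = 131/74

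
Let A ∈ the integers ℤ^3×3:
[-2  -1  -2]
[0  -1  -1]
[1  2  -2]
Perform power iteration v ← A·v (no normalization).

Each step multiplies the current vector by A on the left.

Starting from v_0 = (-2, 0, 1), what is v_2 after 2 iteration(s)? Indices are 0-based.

v_2 = (5, 5, 8)

v_0 = (-2, 0, 1).
v_1 = A·v_0 = (2, -1, -4).
v_2 = A·v_1 = (5, 5, 8).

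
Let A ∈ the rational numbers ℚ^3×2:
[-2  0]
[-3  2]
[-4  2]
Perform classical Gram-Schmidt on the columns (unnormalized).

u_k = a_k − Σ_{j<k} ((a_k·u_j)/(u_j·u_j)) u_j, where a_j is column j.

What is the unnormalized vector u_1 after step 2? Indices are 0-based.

u_1 = (-28/29, 16/29, 2/29)

Step 1: u_0 = a_0 = (-2, -3, -4).
Step 2: u_1 = a_1 − (-14/29)·u_0 = (-28/29, 16/29, 2/29).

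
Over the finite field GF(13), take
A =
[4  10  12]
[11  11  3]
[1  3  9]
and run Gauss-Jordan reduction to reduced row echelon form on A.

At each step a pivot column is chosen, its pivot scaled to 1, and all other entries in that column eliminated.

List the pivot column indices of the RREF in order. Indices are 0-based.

step 1: normalize row 0 (÷4) = (1, 9, 3)
  row 1: subtract 11×row0 = (0, 3, 9)
  row 2: subtract 1×row0 = (0, 7, 6)
step 2: normalize row 1 (÷3) = (0, 1, 3)
  row 0: subtract 9×row1 = (1, 0, 2)
  row 2: subtract 7×row1 = (0, 0, 11)
step 3: normalize row 2 (÷11) = (0, 0, 1)
  row 0: subtract 2×row2 = (1, 0, 0)
  row 1: subtract 3×row2 = (0, 1, 0)

pivot columns: 0, 1, 2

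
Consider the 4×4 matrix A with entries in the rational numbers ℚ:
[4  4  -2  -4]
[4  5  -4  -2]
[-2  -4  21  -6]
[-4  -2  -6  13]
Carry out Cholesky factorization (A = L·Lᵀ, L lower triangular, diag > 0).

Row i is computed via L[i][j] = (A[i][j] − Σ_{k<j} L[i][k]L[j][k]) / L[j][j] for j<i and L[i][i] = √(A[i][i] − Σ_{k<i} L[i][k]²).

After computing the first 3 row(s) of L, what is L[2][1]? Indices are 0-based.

L[2][1] = -2

Step 1: L[0][0] = √(4) = 2.
  L[1][0] = (4) / L[0][0] = 2.
Step 2: L[1][1] = √(1) = 1.
  L[2][0] = (-2) / L[0][0] = -1.
  L[2][1] = (-2) / L[1][1] = -2.
Step 3: L[2][2] = √(16) = 4.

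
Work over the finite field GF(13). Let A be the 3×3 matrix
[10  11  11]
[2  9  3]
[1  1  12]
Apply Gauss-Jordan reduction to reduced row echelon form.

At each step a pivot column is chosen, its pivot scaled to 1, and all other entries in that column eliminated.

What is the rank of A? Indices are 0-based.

[1] R0 /= 10  ⇒  (1, 5, 5)
     R1 -= 2·R0  ⇒  (0, 12, 6)
     R2 -= 1·R0  ⇒  (0, 9, 7)
[2] R1 /= 12  ⇒  (0, 1, 7)
     R0 -= 5·R1  ⇒  (1, 0, 9)
     R2 -= 9·R1  ⇒  (0, 0, 9)
[3] R2 /= 9  ⇒  (0, 0, 1)
     R0 -= 9·R2  ⇒  (1, 0, 0)
     R1 -= 7·R2  ⇒  (0, 1, 0)

rank = 3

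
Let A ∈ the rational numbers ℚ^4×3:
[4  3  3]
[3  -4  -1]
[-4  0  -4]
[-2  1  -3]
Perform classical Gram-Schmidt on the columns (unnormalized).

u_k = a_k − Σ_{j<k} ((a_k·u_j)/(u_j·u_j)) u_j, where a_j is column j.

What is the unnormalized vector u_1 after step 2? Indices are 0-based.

u_1 = (143/45, -58/15, -8/45, 41/45)

Step 1: u_0 = a_0 = (4, 3, -4, -2).
Step 2: u_1 = a_1 − (-2/45)·u_0 = (143/45, -58/15, -8/45, 41/45).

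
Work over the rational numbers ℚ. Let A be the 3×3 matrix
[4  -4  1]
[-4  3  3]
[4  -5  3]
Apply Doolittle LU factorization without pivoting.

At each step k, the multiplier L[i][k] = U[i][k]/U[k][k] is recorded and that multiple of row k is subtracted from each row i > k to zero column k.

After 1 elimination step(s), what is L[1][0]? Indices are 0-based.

L[1][0] = -1

[col 0] pivot 4
  R1 -= -1*R0 → (0, -1, 4)  (L[1][0] := -1)
  R2 -= 1*R0 → (0, -1, 2)  (L[2][0] := 1)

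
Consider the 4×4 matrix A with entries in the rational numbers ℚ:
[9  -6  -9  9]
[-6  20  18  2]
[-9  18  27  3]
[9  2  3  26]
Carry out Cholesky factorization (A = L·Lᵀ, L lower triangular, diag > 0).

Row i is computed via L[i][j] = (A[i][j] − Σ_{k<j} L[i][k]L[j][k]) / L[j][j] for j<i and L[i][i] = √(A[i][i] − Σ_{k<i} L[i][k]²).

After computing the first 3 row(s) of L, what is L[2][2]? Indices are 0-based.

L[2][2] = 3

Step 1: L[0][0] = √(9) = 3.
  L[1][0] = (-6) / L[0][0] = -2.
Step 2: L[1][1] = √(16) = 4.
  L[2][0] = (-9) / L[0][0] = -3.
  L[2][1] = (12) / L[1][1] = 3.
Step 3: L[2][2] = √(9) = 3.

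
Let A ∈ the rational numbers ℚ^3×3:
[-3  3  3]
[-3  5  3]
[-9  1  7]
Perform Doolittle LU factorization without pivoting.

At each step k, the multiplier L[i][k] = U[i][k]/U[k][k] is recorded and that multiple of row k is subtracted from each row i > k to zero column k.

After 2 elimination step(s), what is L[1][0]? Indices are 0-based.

Step 1: pivot at (0,0) is -3.
  row1 ← row1 − (1)·row0  ⇒  L[1][0]=1, U row1=(0, 2, 0)
  row2 ← row2 − (3)·row0  ⇒  L[2][0]=3, U row2=(0, -8, -2)
Step 2: pivot at (1,1) is 2.
  row2 ← row2 − (-4)·row1  ⇒  L[2][1]=-4, U row2=(0, 0, -2)

L[1][0] = 1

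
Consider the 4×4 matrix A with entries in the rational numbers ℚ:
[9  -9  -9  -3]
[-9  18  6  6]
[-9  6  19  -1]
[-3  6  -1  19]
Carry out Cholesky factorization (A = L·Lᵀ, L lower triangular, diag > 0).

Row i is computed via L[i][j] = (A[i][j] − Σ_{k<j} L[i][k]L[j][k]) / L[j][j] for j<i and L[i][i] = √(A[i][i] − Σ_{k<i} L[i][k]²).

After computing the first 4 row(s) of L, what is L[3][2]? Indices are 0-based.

L[3][2] = -1

Step 1: L[0][0] = √(9) = 3.
  L[1][0] = (-9) / L[0][0] = -3.
Step 2: L[1][1] = √(9) = 3.
  L[2][0] = (-9) / L[0][0] = -3.
  L[2][1] = (-3) / L[1][1] = -1.
Step 3: L[2][2] = √(9) = 3.
  L[3][0] = (-3) / L[0][0] = -1.
  L[3][1] = (3) / L[1][1] = 1.
  L[3][2] = (-3) / L[2][2] = -1.
Step 4: L[3][3] = √(16) = 4.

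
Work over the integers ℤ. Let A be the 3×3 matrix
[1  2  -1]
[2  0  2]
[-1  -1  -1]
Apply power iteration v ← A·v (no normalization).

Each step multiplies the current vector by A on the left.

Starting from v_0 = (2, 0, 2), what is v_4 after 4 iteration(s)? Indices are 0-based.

v_4 = (80, 0, -32)

v_0 = (2, 0, 2).
v_1 = A·v_0 = (0, 8, -4).
v_2 = A·v_1 = (20, -8, -4).
v_3 = A·v_2 = (8, 32, -8).
v_4 = A·v_3 = (80, 0, -32).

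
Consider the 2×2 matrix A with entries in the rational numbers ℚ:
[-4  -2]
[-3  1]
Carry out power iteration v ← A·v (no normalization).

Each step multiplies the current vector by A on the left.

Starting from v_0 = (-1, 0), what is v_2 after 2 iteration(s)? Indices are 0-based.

v_0 = (-1, 0).
v_1 = A·v_0 = (4, 3).
v_2 = A·v_1 = (-22, -9).

v_2 = (-22, -9)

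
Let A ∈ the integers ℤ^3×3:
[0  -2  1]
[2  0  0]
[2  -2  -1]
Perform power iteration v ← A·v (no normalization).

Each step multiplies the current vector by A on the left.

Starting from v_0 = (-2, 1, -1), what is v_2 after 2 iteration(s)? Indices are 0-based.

v_2 = (3, -6, 7)

v_0 = (-2, 1, -1).
v_1 = A·v_0 = (-3, -4, -5).
v_2 = A·v_1 = (3, -6, 7).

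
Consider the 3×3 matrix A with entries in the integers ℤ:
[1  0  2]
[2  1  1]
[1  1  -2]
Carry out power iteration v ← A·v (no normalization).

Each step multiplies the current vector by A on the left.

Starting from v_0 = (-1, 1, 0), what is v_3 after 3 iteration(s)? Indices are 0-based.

v_0 = (-1, 1, 0).
v_1 = A·v_0 = (-1, -1, 0).
v_2 = A·v_1 = (-1, -3, -2).
v_3 = A·v_2 = (-5, -7, 0).

v_3 = (-5, -7, 0)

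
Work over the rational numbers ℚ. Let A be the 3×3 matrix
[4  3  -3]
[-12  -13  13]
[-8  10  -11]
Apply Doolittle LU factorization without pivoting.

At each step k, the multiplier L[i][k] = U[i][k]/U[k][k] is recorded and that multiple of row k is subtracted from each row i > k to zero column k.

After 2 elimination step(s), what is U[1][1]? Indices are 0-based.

U[1][1] = -4

Step 1: pivot at (0,0) is 4.
  row1 ← row1 − (-3)·row0  ⇒  L[1][0]=-3, U row1=(0, -4, 4)
  row2 ← row2 − (-2)·row0  ⇒  L[2][0]=-2, U row2=(0, 16, -17)
Step 2: pivot at (1,1) is -4.
  row2 ← row2 − (-4)·row1  ⇒  L[2][1]=-4, U row2=(0, 0, -1)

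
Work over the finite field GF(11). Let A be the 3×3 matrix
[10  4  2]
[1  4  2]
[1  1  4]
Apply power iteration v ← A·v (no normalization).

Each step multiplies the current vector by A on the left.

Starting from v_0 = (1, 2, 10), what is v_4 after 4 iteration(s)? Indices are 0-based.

v_4 = (0, 7, 0)

v_0 = (1, 2, 10).
v_1 = A·v_0 = (5, 7, 10).
v_2 = A·v_1 = (10, 9, 8).
v_3 = A·v_2 = (9, 7, 7).
v_4 = A·v_3 = (0, 7, 0).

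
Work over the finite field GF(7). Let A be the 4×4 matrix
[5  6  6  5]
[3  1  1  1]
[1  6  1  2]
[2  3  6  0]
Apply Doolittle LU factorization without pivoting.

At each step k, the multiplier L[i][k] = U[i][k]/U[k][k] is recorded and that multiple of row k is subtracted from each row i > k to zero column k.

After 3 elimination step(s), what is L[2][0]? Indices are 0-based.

[col 0] pivot 5
  R1 -= 2*R0 → (0, 3, 3, 5)  (L[1][0] := 2)
  R2 -= 3*R0 → (0, 2, 4, 1)  (L[2][0] := 3)
  R3 -= 6*R0 → (0, 2, 5, 5)  (L[3][0] := 6)
[col 1] pivot 3
  R2 -= 3*R1 → (0, 0, 2, 0)  (L[2][1] := 3)
  R3 -= 3*R1 → (0, 0, 3, 4)  (L[3][1] := 3)
[col 2] pivot 2
  R3 -= 5*R2 → (0, 0, 0, 4)  (L[3][2] := 5)

L[2][0] = 3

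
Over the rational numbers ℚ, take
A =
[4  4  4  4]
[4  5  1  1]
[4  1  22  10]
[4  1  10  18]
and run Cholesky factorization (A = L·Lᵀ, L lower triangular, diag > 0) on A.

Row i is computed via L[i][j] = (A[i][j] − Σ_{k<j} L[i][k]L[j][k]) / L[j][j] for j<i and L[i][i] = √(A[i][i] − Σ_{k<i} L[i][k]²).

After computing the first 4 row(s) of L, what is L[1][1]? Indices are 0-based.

Step 1: L[0][0] = √(4) = 2.
  L[1][0] = (4) / L[0][0] = 2.
Step 2: L[1][1] = √(1) = 1.
  L[2][0] = (4) / L[0][0] = 2.
  L[2][1] = (-3) / L[1][1] = -3.
Step 3: L[2][2] = √(9) = 3.
  L[3][0] = (4) / L[0][0] = 2.
  L[3][1] = (-3) / L[1][1] = -3.
  L[3][2] = (-3) / L[2][2] = -1.
Step 4: L[3][3] = √(4) = 2.

L[1][1] = 1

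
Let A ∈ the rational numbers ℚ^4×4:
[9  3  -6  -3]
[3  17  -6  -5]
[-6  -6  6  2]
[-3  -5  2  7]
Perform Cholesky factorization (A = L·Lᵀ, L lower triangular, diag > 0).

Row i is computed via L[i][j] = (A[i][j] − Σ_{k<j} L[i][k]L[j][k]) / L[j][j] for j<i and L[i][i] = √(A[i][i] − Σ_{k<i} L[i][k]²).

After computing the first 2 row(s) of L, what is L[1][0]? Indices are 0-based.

Step 1: L[0][0] = √(9) = 3.
  L[1][0] = (3) / L[0][0] = 1.
Step 2: L[1][1] = √(16) = 4.

L[1][0] = 1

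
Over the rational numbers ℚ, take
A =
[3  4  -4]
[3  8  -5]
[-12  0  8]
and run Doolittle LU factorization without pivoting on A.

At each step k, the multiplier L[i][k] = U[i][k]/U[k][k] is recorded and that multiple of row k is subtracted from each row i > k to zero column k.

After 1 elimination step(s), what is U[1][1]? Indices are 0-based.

Step 1: pivot at (0,0) is 3.
  row1 ← row1 − (1)·row0  ⇒  L[1][0]=1, U row1=(0, 4, -1)
  row2 ← row2 − (-4)·row0  ⇒  L[2][0]=-4, U row2=(0, 16, -8)

U[1][1] = 4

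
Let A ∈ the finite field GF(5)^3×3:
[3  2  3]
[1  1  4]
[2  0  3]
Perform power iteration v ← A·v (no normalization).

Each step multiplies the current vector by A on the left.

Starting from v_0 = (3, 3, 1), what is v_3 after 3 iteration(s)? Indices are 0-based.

v_0 = (3, 3, 1).
v_1 = A·v_0 = (3, 0, 4).
v_2 = A·v_1 = (1, 4, 3).
v_3 = A·v_2 = (0, 2, 1).

v_3 = (0, 2, 1)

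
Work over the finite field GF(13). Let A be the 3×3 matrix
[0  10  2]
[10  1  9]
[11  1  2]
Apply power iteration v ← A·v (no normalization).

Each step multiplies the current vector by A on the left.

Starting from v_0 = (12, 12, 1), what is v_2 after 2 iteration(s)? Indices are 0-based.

v_0 = (12, 12, 1).
v_1 = A·v_0 = (5, 11, 3).
v_2 = A·v_1 = (12, 10, 7).

v_2 = (12, 10, 7)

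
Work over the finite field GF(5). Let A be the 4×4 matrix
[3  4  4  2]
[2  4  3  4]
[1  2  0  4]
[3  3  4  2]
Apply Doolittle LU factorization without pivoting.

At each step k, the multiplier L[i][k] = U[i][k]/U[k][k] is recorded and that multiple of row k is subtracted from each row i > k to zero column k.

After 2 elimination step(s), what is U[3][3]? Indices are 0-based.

Step 1: pivot at (0,0) is 3.
  row1 ← row1 − (4)·row0  ⇒  L[1][0]=4, U row1=(0, 3, 2, 1)
  row2 ← row2 − (2)·row0  ⇒  L[2][0]=2, U row2=(0, 4, 2, 0)
  row3 ← row3 − (1)·row0  ⇒  L[3][0]=1, U row3=(0, 4, 0, 0)
Step 2: pivot at (1,1) is 3.
  row2 ← row2 − (3)·row1  ⇒  L[2][1]=3, U row2=(0, 0, 1, 2)
  row3 ← row3 − (3)·row1  ⇒  L[3][1]=3, U row3=(0, 0, 4, 2)

U[3][3] = 2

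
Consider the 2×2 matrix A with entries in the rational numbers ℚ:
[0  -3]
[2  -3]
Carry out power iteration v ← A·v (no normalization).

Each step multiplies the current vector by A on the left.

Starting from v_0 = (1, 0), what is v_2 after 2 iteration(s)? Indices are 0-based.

v_2 = (-6, -6)

v_0 = (1, 0).
v_1 = A·v_0 = (0, 2).
v_2 = A·v_1 = (-6, -6).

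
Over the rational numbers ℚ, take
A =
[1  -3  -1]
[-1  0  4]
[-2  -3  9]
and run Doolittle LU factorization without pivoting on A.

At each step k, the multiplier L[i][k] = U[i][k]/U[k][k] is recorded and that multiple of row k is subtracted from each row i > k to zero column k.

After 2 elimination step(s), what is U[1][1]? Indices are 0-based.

U[1][1] = -3

[col 0] pivot 1
  R1 -= -1*R0 → (0, -3, 3)  (L[1][0] := -1)
  R2 -= -2*R0 → (0, -9, 7)  (L[2][0] := -2)
[col 1] pivot -3
  R2 -= 3*R1 → (0, 0, -2)  (L[2][1] := 3)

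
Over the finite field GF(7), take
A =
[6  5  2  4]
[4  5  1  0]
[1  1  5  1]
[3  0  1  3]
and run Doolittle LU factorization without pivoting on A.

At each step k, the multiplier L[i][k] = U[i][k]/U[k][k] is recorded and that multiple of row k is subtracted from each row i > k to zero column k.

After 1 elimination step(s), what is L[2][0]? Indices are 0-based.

[col 0] pivot 6
  R1 -= 3*R0 → (0, 4, 2, 2)  (L[1][0] := 3)
  R2 -= 6*R0 → (0, 6, 0, 5)  (L[2][0] := 6)
  R3 -= 4*R0 → (0, 1, 0, 1)  (L[3][0] := 4)

L[2][0] = 6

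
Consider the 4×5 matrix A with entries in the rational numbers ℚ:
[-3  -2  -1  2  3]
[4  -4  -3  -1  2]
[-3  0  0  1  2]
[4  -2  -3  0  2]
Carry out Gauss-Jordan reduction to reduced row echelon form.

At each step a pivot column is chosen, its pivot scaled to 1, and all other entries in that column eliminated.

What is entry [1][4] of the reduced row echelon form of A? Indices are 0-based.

pivot(0,0)=-3: scale R0 → (1, 2/3, 1/3, -2/3, -1)
  clear (1,0): R1 −= (4)R0 → (0, -20/3, -13/3, 5/3, 6)
  clear (2,0): R2 −= (-3)R0 → (0, 2, 1, -1, -1)
  clear (3,0): R3 −= (4)R0 → (0, -14/3, -13/3, 8/3, 6)
pivot(1,1)=-20/3: scale R1 → (0, 1, 13/20, -1/4, -9/10)
  clear (0,1): R0 −= (2/3)R1 → (1, 0, -1/10, -1/2, -2/5)
  clear (2,1): R2 −= (2)R1 → (0, 0, -3/10, -1/2, 4/5)
  clear (3,1): R3 −= (-14/3)R1 → (0, 0, -13/10, 3/2, 9/5)
pivot(2,2)=-3/10: scale R2 → (0, 0, 1, 5/3, -8/3)
  clear (0,2): R0 −= (-1/10)R2 → (1, 0, 0, -1/3, -2/3)
  clear (1,2): R1 −= (13/20)R2 → (0, 1, 0, -4/3, 5/6)
  clear (3,2): R3 −= (-13/10)R2 → (0, 0, 0, 11/3, -5/3)
pivot(3,3)=11/3: scale R3 → (0, 0, 0, 1, -5/11)
  clear (0,3): R0 −= (-1/3)R3 → (1, 0, 0, 0, -9/11)
  clear (1,3): R1 −= (-4/3)R3 → (0, 1, 0, 0, 5/22)
  clear (2,3): R2 −= (5/3)R3 → (0, 0, 1, 0, -21/11)

M[1][4] = 5/22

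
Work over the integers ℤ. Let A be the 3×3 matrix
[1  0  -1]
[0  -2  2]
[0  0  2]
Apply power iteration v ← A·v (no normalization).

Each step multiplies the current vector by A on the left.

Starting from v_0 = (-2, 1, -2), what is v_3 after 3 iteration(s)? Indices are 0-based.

v_0 = (-2, 1, -2).
v_1 = A·v_0 = (0, -6, -4).
v_2 = A·v_1 = (4, 4, -8).
v_3 = A·v_2 = (12, -24, -16).

v_3 = (12, -24, -16)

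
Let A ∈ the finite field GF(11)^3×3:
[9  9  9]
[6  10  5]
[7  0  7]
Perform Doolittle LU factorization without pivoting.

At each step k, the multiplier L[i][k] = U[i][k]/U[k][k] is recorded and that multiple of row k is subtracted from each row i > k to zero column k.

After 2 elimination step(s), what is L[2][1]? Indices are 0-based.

L[2][1] = 1

Step 1: pivot at (0,0) is 9.
  row1 ← row1 − (8)·row0  ⇒  L[1][0]=8, U row1=(0, 4, 10)
  row2 ← row2 − (2)·row0  ⇒  L[2][0]=2, U row2=(0, 4, 0)
Step 2: pivot at (1,1) is 4.
  row2 ← row2 − (1)·row1  ⇒  L[2][1]=1, U row2=(0, 0, 1)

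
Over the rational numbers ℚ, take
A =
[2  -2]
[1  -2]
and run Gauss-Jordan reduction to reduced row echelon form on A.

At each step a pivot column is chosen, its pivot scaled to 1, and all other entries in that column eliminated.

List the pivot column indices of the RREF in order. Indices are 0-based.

pivot columns: 0, 1

[1] R0 /= 2  ⇒  (1, -1)
     R1 -= 1·R0  ⇒  (0, -1)
[2] R1 /= -1  ⇒  (0, 1)
     R0 -= -1·R1  ⇒  (1, 0)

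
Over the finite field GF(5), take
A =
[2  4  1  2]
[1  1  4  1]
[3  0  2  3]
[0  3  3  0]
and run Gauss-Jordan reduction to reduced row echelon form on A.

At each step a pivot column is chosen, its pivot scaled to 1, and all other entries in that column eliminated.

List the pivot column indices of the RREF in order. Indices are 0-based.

pivot columns: 0, 1, 2

[1] R0 /= 2  ⇒  (1, 2, 3, 1)
     R1 -= 1·R0  ⇒  (0, 4, 1, 0)
     R2 -= 3·R0  ⇒  (0, 4, 3, 0)
[2] R1 /= 4  ⇒  (0, 1, 4, 0)
     R0 -= 2·R1  ⇒  (1, 0, 0, 1)
     R2 -= 4·R1  ⇒  (0, 0, 2, 0)
     R3 -= 3·R1  ⇒  (0, 0, 1, 0)
[3] R2 /= 2  ⇒  (0, 0, 1, 0)
     R1 -= 4·R2  ⇒  (0, 1, 0, 0)
     R3 -= 1·R2  ⇒  (0, 0, 0, 0)
column 3 empty below row 3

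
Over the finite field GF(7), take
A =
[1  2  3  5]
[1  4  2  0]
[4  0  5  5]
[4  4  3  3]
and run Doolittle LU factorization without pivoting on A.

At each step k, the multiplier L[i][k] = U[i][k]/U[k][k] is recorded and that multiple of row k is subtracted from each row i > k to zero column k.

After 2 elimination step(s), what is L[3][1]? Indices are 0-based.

Step 1: pivot at (0,0) is 1.
  row1 ← row1 − (1)·row0  ⇒  L[1][0]=1, U row1=(0, 2, 6, 2)
  row2 ← row2 − (4)·row0  ⇒  L[2][0]=4, U row2=(0, 6, 0, 6)
  row3 ← row3 − (4)·row0  ⇒  L[3][0]=4, U row3=(0, 3, 5, 4)
Step 2: pivot at (1,1) is 2.
  row2 ← row2 − (3)·row1  ⇒  L[2][1]=3, U row2=(0, 0, 3, 0)
  row3 ← row3 − (5)·row1  ⇒  L[3][1]=5, U row3=(0, 0, 3, 1)

L[3][1] = 5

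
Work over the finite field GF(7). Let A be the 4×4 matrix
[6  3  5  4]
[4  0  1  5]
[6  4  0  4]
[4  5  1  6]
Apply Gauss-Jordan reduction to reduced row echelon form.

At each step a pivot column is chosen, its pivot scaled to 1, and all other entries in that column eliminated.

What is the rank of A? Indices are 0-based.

rank = 4

step 1: normalize row 0 (÷6) = (1, 4, 2, 3)
  row 1: subtract 4×row0 = (0, 5, 0, 0)
  row 2: subtract 6×row0 = (0, 1, 2, 0)
  row 3: subtract 4×row0 = (0, 3, 0, 1)
step 2: normalize row 1 (÷5) = (0, 1, 0, 0)
  row 0: subtract 4×row1 = (1, 0, 2, 3)
  row 2: subtract 1×row1 = (0, 0, 2, 0)
  row 3: subtract 3×row1 = (0, 0, 0, 1)
step 3: normalize row 2 (÷2) = (0, 0, 1, 0)
  row 0: subtract 2×row2 = (1, 0, 0, 3)
step 4: normalize row 3 (÷1) = (0, 0, 0, 1)
  row 0: subtract 3×row3 = (1, 0, 0, 0)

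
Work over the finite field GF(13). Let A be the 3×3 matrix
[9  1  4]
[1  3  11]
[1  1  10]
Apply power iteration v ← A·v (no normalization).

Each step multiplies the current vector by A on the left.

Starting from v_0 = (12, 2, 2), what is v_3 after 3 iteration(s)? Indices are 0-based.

v_3 = (5, 11, 5)

v_0 = (12, 2, 2).
v_1 = A·v_0 = (1, 1, 8).
v_2 = A·v_1 = (3, 1, 4).
v_3 = A·v_2 = (5, 11, 5).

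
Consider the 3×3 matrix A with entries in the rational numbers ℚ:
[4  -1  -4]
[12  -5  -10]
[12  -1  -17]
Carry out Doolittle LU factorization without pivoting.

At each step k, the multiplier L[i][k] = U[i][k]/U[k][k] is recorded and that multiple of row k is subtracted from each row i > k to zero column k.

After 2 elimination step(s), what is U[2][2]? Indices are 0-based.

U[2][2] = -3

k=0: U[0][0]=4
  eliminate (1,0): mult=3, new row 1: (0, -2, 2); set L[1][0]=3
  eliminate (2,0): mult=3, new row 2: (0, 2, -5); set L[2][0]=3
k=1: U[1][1]=-2
  eliminate (2,1): mult=-1, new row 2: (0, 0, -3); set L[2][1]=-1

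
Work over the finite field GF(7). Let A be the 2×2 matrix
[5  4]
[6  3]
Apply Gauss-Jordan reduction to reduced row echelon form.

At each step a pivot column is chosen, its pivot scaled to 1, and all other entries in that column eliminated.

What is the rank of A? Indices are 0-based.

[1] R0 /= 5  ⇒  (1, 5)
     R1 -= 6·R0  ⇒  (0, 1)
[2] R1 /= 1  ⇒  (0, 1)
     R0 -= 5·R1  ⇒  (1, 0)

rank = 2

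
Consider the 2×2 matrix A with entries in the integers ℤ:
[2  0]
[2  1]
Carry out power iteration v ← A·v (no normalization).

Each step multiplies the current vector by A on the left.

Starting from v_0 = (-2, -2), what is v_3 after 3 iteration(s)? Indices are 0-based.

v_0 = (-2, -2).
v_1 = A·v_0 = (-4, -6).
v_2 = A·v_1 = (-8, -14).
v_3 = A·v_2 = (-16, -30).

v_3 = (-16, -30)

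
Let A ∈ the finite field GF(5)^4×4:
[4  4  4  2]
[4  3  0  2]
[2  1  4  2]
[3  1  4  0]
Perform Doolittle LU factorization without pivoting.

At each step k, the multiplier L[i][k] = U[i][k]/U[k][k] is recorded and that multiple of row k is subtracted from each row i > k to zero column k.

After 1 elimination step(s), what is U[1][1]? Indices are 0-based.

U[1][1] = 4

Step 1: pivot at (0,0) is 4.
  row1 ← row1 − (1)·row0  ⇒  L[1][0]=1, U row1=(0, 4, 1, 0)
  row2 ← row2 − (3)·row0  ⇒  L[2][0]=3, U row2=(0, 4, 2, 1)
  row3 ← row3 − (2)·row0  ⇒  L[3][0]=2, U row3=(0, 3, 1, 1)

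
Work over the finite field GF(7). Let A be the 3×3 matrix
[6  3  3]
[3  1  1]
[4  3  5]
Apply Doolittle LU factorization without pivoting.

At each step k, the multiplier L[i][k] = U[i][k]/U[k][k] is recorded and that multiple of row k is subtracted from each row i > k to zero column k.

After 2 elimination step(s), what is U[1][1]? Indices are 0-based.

k=0: U[0][0]=6
  eliminate (1,0): mult=4, new row 1: (0, 3, 3); set L[1][0]=4
  eliminate (2,0): mult=3, new row 2: (0, 1, 3); set L[2][0]=3
k=1: U[1][1]=3
  eliminate (2,1): mult=5, new row 2: (0, 0, 2); set L[2][1]=5

U[1][1] = 3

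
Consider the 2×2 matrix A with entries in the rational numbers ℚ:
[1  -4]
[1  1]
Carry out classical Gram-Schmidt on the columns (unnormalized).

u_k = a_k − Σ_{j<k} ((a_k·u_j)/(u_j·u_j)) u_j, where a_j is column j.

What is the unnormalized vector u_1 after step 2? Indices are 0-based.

u_1 = (-5/2, 5/2)

Step 1: u_0 = a_0 = (1, 1).
Step 2: u_1 = a_1 − (-3/2)·u_0 = (-5/2, 5/2).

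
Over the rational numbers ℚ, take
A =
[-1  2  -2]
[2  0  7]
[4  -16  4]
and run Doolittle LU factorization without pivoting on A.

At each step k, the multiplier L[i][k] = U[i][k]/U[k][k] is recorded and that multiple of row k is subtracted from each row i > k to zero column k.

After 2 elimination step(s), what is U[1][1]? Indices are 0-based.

Step 1: pivot at (0,0) is -1.
  row1 ← row1 − (-2)·row0  ⇒  L[1][0]=-2, U row1=(0, 4, 3)
  row2 ← row2 − (-4)·row0  ⇒  L[2][0]=-4, U row2=(0, -8, -4)
Step 2: pivot at (1,1) is 4.
  row2 ← row2 − (-2)·row1  ⇒  L[2][1]=-2, U row2=(0, 0, 2)

U[1][1] = 4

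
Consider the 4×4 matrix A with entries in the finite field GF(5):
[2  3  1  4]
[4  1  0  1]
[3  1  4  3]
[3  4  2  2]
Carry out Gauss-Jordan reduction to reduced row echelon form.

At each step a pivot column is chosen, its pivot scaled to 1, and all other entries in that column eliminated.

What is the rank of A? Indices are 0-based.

pivot(0,0)=2: scale R0 → (1, 4, 3, 2)
  clear (1,0): R1 −= (4)R0 → (0, 0, 3, 3)
  clear (2,0): R2 −= (3)R0 → (0, 4, 0, 2)
  clear (3,0): R3 −= (3)R0 → (0, 2, 3, 1)
pivot(1,1): swap R1↔R2
pivot(1,1)=4: scale R1 → (0, 1, 0, 3)
  clear (0,1): R0 −= (4)R1 → (1, 0, 3, 0)
  clear (3,1): R3 −= (2)R1 → (0, 0, 3, 0)
pivot(2,2)=3: scale R2 → (0, 0, 1, 1)
  clear (0,2): R0 −= (3)R2 → (1, 0, 0, 2)
  clear (3,2): R3 −= (3)R2 → (0, 0, 0, 2)
pivot(3,3)=2: scale R3 → (0, 0, 0, 1)
  clear (0,3): R0 −= (2)R3 → (1, 0, 0, 0)
  clear (1,3): R1 −= (3)R3 → (0, 1, 0, 0)
  clear (2,3): R2 −= (1)R3 → (0, 0, 1, 0)

rank = 4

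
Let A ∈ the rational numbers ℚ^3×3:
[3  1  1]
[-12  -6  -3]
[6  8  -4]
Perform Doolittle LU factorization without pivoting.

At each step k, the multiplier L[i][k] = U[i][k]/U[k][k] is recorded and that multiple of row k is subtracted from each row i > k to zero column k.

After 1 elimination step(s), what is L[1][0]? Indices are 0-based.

[col 0] pivot 3
  R1 -= -4*R0 → (0, -2, 1)  (L[1][0] := -4)
  R2 -= 2*R0 → (0, 6, -6)  (L[2][0] := 2)

L[1][0] = -4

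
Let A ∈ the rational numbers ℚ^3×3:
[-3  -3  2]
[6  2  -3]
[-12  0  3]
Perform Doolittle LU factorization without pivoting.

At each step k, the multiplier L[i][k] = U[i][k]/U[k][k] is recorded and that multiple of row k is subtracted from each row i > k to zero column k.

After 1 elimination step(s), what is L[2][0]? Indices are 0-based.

L[2][0] = 4

k=0: U[0][0]=-3
  eliminate (1,0): mult=-2, new row 1: (0, -4, 1); set L[1][0]=-2
  eliminate (2,0): mult=4, new row 2: (0, 12, -5); set L[2][0]=4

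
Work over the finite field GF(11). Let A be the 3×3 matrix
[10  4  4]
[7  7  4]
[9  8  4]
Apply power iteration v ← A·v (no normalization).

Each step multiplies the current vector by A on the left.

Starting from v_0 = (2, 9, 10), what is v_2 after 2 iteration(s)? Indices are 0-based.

v_0 = (2, 9, 10).
v_1 = A·v_0 = (8, 7, 9).
v_2 = A·v_1 = (1, 9, 10).

v_2 = (1, 9, 10)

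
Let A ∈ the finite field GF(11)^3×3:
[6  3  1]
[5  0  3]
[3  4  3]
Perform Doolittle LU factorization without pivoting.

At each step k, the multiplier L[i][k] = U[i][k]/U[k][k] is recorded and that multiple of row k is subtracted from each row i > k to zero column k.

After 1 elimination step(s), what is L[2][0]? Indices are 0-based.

Step 1: pivot at (0,0) is 6.
  row1 ← row1 − (10)·row0  ⇒  L[1][0]=10, U row1=(0, 3, 4)
  row2 ← row2 − (6)·row0  ⇒  L[2][0]=6, U row2=(0, 8, 8)

L[2][0] = 6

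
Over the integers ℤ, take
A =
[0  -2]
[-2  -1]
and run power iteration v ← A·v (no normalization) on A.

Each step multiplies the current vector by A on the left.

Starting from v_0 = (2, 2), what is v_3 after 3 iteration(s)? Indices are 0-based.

v_0 = (2, 2).
v_1 = A·v_0 = (-4, -6).
v_2 = A·v_1 = (12, 14).
v_3 = A·v_2 = (-28, -38).

v_3 = (-28, -38)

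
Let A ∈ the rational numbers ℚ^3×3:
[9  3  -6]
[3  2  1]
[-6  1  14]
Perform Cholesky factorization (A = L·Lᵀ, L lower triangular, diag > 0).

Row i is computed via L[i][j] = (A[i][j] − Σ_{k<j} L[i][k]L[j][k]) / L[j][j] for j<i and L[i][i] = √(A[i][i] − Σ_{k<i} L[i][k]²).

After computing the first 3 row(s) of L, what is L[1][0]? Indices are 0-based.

L[1][0] = 1

Step 1: L[0][0] = √(9) = 3.
  L[1][0] = (3) / L[0][0] = 1.
Step 2: L[1][1] = √(1) = 1.
  L[2][0] = (-6) / L[0][0] = -2.
  L[2][1] = (3) / L[1][1] = 3.
Step 3: L[2][2] = √(1) = 1.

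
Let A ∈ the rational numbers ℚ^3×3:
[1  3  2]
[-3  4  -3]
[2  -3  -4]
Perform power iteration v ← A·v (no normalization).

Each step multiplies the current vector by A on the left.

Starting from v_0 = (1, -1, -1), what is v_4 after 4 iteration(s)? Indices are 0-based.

v_4 = (193, -346, -1108)

v_0 = (1, -1, -1).
v_1 = A·v_0 = (-4, -4, 9).
v_2 = A·v_1 = (2, -31, -32).
v_3 = A·v_2 = (-155, -34, 225).
v_4 = A·v_3 = (193, -346, -1108).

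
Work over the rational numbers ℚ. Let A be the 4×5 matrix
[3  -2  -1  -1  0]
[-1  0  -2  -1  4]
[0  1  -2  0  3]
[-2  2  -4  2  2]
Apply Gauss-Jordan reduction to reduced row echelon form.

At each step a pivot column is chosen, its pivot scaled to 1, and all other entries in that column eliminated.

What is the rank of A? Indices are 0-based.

rank = 4

step 1: normalize row 0 (÷3) = (1, -2/3, -1/3, -1/3, 0)
  row 1: subtract -1×row0 = (0, -2/3, -7/3, -4/3, 4)
  row 3: subtract -2×row0 = (0, 2/3, -14/3, 4/3, 2)
step 2: normalize row 1 (÷-2/3) = (0, 1, 7/2, 2, -6)
  row 0: subtract -2/3×row1 = (1, 0, 2, 1, -4)
  row 2: subtract 1×row1 = (0, 0, -11/2, -2, 9)
  row 3: subtract 2/3×row1 = (0, 0, -7, 0, 6)
step 3: normalize row 2 (÷-11/2) = (0, 0, 1, 4/11, -18/11)
  row 0: subtract 2×row2 = (1, 0, 0, 3/11, -8/11)
  row 1: subtract 7/2×row2 = (0, 1, 0, 8/11, -3/11)
  row 3: subtract -7×row2 = (0, 0, 0, 28/11, -60/11)
step 4: normalize row 3 (÷28/11) = (0, 0, 0, 1, -15/7)
  row 0: subtract 3/11×row3 = (1, 0, 0, 0, -1/7)
  row 1: subtract 8/11×row3 = (0, 1, 0, 0, 9/7)
  row 2: subtract 4/11×row3 = (0, 0, 1, 0, -6/7)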